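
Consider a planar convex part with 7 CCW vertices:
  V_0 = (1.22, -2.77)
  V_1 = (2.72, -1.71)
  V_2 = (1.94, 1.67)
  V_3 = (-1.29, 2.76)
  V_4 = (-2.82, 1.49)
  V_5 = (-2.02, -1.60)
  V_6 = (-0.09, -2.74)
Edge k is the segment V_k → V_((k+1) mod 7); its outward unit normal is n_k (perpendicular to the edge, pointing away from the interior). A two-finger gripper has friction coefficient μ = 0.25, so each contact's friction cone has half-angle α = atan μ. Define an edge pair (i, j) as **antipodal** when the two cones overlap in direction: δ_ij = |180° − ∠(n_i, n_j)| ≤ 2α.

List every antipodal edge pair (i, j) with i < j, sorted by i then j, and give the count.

count = 4; pairs: (0,3), (1,4), (2,5), (2,6)

α = atan 0.25 = 14.04°;  2α = 28.07°
n_0 = (+0.5771, -0.8167)
n_1 = (+0.9744, +0.2249)
n_2 = (+0.3197, +0.9475)
n_3 = (-0.6387, +0.7695)
n_4 = (-0.9681, -0.2506)
n_5 = (-0.5086, -0.8610)
n_6 = (-0.0229, -0.9997)
  (0,1): δ = 112.25°  ·
  (0,2): δ = 53.90°  ·
  (0,3): δ = 4.45°  ✓
  (0,4): δ = 69.27°  ·
  (0,5): δ = 114.18°  ·
  (0,6): δ = 143.44°  ·
  (1,2): δ = 121.64°  ·
  (1,3): δ = 63.30°  ·
  (1,4): δ = 1.52°  ✓
  (1,5): δ = 46.44°  ·
  (1,6): δ = 75.69°  ·
  (2,3): δ = 121.66°  ·
  (2,4): δ = 56.84°  ·
  (2,5): δ = 11.92°  ✓
  (2,6): δ = 17.34°  ✓
  (3,4): δ = 115.18°  ·
  (3,5): δ = 70.26°  ·
  (3,6): δ = 41.01°  ·
  (4,5): δ = 135.08°  ·
  (4,6): δ = 105.83°  ·
  (5,6): δ = 150.74°  ·
antipodal pairs: 4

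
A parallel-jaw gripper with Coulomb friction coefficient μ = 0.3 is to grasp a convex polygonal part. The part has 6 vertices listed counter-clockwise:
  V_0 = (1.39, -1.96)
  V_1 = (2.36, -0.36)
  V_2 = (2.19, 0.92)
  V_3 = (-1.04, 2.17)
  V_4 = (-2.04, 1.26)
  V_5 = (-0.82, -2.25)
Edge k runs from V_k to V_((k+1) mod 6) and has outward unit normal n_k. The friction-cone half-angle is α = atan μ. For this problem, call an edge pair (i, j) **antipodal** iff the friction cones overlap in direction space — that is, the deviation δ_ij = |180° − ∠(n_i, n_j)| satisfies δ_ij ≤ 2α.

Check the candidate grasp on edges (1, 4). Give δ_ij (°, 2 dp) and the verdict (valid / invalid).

δ = 11.60°, valid

α = atan 0.3 = 16.70°;  2α = 33.40°
edge 1: e_1 = (-0.17, +1.28);  n_1 = (+0.9913, +0.1317)
edge 4: e_4 = (+1.22, -3.51);  n_4 = (-0.9446, -0.3283)
∠(n_1, n_4) = 168.40°
δ = |180° − 168.40°| = 11.60°
11.60° ≤ 2α = 33.40°  →  valid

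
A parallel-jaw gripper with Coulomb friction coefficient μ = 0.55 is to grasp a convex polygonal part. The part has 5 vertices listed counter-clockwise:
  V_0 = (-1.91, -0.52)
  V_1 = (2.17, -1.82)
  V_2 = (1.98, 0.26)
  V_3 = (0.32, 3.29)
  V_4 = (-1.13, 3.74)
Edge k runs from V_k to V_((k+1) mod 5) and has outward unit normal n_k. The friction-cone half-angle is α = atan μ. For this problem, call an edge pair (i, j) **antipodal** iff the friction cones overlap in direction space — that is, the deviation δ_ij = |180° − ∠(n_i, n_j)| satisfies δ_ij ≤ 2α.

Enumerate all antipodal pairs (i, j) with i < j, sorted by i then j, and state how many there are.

count = 4; pairs: (0,2), (0,3), (1,4), (2,4)

α = atan 0.55 = 28.81°;  2α = 57.62°
n_0 = (-0.3036, -0.9528)
n_1 = (+0.9959, +0.0910)
n_2 = (+0.8770, +0.4805)
n_3 = (+0.2964, +0.9551)
n_4 = (-0.9836, +0.1801)
  (0,1): δ = 67.11°  ·
  (0,2): δ = 43.61°  ✓
  (0,3): δ = 0.43°  ✓
  (0,4): δ = 97.30°  ·
  (1,2): δ = 156.50°  ·
  (1,3): δ = 112.46°  ·
  (1,4): δ = 15.60°  ✓
  (2,3): δ = 135.96°  ·
  (2,4): δ = 39.09°  ✓
  (3,4): δ = 83.13°  ·
antipodal pairs: 4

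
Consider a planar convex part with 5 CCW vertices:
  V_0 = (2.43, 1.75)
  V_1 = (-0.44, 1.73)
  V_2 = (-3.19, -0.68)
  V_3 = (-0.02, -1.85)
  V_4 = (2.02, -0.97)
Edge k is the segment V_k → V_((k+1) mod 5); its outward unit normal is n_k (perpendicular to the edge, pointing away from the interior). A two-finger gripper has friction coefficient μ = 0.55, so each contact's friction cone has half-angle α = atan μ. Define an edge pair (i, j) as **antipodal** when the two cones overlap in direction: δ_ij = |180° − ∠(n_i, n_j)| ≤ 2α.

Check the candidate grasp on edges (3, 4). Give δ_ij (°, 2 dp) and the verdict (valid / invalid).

α = atan 0.55 = 28.81°;  2α = 57.62°
edge 3: e_3 = (+2.04, +0.88);  n_3 = (+0.3961, -0.9182)
edge 4: e_4 = (+0.41, +2.72);  n_4 = (+0.9888, -0.1491)
∠(n_3, n_4) = 58.09°
δ = |180° − 58.09°| = 121.91°
121.91° > 2α = 57.62°  →  invalid

δ = 121.91°, invalid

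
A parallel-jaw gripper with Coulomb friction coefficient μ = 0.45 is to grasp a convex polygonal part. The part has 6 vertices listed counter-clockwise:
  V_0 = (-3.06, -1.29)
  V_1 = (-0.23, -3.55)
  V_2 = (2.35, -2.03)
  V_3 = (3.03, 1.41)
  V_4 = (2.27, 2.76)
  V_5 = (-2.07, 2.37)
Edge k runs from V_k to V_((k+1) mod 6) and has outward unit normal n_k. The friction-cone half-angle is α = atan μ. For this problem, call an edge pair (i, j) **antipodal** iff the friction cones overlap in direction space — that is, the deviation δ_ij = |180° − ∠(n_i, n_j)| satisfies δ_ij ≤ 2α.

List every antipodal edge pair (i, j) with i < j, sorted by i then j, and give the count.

count = 6; pairs: (0,3), (0,4), (1,4), (1,5), (2,5), (3,5)

α = atan 0.45 = 24.23°;  2α = 48.46°
n_0 = (-0.6240, -0.7814)
n_1 = (+0.5076, -0.8616)
n_2 = (+0.9810, -0.1939)
n_3 = (+0.8714, +0.4906)
n_4 = (-0.0895, +0.9960)
n_5 = (-0.9653, +0.2611)
  (0,1): δ = 110.89°  ·
  (0,2): δ = 62.57°  ·
  (0,3): δ = 22.01°  ✓
  (0,4): δ = 43.75°  ✓
  (0,5): δ = 113.47°  ·
  (1,2): δ = 131.69°  ·
  (1,3): δ = 91.13°  ·
  (1,4): δ = 25.37°  ✓
  (1,5): δ = 44.36°  ✓
  (2,3): δ = 139.44°  ·
  (2,4): δ = 73.68°  ·
  (2,5): δ = 3.95°  ✓
  (3,4): δ = 114.24°  ·
  (3,5): δ = 44.51°  ✓
  (4,5): δ = 110.27°  ·
antipodal pairs: 6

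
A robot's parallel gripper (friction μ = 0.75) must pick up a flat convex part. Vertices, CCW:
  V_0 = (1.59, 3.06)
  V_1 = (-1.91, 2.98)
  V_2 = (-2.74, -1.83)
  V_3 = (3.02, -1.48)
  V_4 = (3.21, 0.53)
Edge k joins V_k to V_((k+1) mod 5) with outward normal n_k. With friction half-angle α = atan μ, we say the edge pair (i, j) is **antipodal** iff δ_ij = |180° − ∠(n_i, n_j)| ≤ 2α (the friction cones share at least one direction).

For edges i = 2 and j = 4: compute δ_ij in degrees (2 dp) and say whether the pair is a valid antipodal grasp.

δ = 60.85°, valid

α = atan 0.75 = 36.87°;  2α = 73.74°
edge 2: e_2 = (+5.76, +0.35);  n_2 = (+0.0607, -0.9982)
edge 4: e_4 = (-1.62, +2.53);  n_4 = (+0.8422, +0.5392)
∠(n_2, n_4) = 119.15°
δ = |180° − 119.15°| = 60.85°
60.85° ≤ 2α = 73.74°  →  valid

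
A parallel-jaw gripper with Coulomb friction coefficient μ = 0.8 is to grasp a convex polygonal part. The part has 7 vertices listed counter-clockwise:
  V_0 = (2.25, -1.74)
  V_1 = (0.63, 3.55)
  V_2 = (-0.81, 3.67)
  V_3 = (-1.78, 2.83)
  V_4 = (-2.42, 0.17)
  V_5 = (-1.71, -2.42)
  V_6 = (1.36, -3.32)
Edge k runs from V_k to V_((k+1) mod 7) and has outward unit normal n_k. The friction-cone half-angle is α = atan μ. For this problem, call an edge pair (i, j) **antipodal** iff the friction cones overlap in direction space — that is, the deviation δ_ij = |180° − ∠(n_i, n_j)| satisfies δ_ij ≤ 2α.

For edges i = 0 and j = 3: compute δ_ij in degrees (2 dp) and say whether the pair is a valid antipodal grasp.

α = atan 0.8 = 38.66°;  2α = 77.32°
edge 0: e_0 = (-1.62, +5.29);  n_0 = (+0.9562, +0.2928)
edge 3: e_3 = (-0.64, -2.66);  n_3 = (-0.9723, +0.2339)
∠(n_0, n_3) = 149.45°
δ = |180° − 149.45°| = 30.55°
30.55° ≤ 2α = 77.32°  →  valid

δ = 30.55°, valid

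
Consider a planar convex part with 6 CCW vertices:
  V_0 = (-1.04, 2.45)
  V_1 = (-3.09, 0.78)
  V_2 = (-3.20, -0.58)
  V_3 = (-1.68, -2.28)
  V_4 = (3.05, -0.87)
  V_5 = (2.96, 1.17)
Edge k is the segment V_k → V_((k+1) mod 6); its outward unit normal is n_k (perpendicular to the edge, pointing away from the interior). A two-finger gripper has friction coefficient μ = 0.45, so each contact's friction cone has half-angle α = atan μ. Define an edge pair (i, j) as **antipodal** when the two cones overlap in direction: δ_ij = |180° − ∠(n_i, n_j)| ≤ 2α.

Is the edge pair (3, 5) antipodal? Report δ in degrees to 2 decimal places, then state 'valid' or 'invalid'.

α = atan 0.45 = 24.23°;  2α = 48.46°
edge 3: e_3 = (+4.73, +1.41);  n_3 = (+0.2857, -0.9583)
edge 5: e_5 = (-4.00, +1.28);  n_5 = (+0.3048, +0.9524)
∠(n_3, n_5) = 145.66°
δ = |180° − 145.66°| = 34.34°
34.34° ≤ 2α = 48.46°  →  valid

δ = 34.34°, valid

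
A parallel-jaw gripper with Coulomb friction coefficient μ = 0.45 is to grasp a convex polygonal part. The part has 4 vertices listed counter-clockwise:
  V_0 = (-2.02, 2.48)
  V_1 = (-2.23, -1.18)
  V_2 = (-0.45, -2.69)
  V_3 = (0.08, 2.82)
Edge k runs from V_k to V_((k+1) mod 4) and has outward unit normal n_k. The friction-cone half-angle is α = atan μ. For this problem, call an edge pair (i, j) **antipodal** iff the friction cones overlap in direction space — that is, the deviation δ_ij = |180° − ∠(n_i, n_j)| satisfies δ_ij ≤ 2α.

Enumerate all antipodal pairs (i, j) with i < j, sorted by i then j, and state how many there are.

count = 1; pairs: (0,2)

α = atan 0.45 = 24.23°;  2α = 48.46°
n_0 = (-0.9984, +0.0573)
n_1 = (-0.6469, -0.7626)
n_2 = (+0.9954, -0.0957)
n_3 = (-0.1598, +0.9871)
  (0,1): δ = 127.02°  ·
  (0,2): δ = 2.21°  ✓
  (0,3): δ = 102.48°  ·
  (1,2): δ = 55.19°  ·
  (1,3): δ = 49.51°  ·
  (2,3): δ = 75.31°  ·
antipodal pairs: 1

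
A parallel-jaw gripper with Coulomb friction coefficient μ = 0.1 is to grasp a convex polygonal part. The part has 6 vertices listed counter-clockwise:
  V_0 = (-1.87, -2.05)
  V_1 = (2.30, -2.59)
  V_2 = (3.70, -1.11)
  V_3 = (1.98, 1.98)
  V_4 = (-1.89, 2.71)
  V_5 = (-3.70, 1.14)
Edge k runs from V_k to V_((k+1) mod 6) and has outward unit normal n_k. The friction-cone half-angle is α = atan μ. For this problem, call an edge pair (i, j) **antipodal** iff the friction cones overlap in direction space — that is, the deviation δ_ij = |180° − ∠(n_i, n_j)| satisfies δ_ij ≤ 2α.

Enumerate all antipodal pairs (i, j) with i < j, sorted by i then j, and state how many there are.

α = atan 0.1 = 5.71°;  2α = 11.42°
n_0 = (-0.1284, -0.9917)
n_1 = (+0.7265, -0.6872)
n_2 = (+0.8738, +0.4864)
n_3 = (+0.1854, +0.9827)
n_4 = (-0.6552, +0.7554)
n_5 = (-0.8674, -0.4976)
  (0,1): δ = 126.03°  ·
  (0,2): δ = 53.52°  ·
  (0,3): δ = 3.30°  ✓
  (0,4): δ = 48.32°  ·
  (0,5): δ = 127.22°  ·
  (1,2): δ = 107.49°  ·
  (1,3): δ = 57.27°  ·
  (1,4): δ = 5.65°  ✓
  (1,5): δ = 73.25°  ·
  (2,3): δ = 129.78°  ·
  (2,4): δ = 78.16°  ·
  (2,5): δ = 0.74°  ✓
  (3,4): δ = 128.38°  ·
  (3,5): δ = 49.48°  ·
  (4,5): δ = 101.10°  ·
antipodal pairs: 3

count = 3; pairs: (0,3), (1,4), (2,5)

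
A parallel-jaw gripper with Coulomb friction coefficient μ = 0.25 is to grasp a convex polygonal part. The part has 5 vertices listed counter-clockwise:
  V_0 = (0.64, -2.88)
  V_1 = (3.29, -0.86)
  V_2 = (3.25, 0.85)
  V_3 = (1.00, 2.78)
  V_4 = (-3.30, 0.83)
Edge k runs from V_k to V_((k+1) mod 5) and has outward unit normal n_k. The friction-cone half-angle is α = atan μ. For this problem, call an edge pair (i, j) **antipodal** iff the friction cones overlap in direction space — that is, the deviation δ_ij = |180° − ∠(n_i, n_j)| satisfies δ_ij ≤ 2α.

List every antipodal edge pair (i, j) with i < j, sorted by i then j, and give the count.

count = 2; pairs: (0,3), (2,4)

α = atan 0.25 = 14.04°;  2α = 28.07°
n_0 = (+0.6062, -0.7953)
n_1 = (+0.9997, +0.0234)
n_2 = (+0.6511, +0.7590)
n_3 = (-0.4130, +0.9107)
n_4 = (-0.6855, -0.7280)
  (0,1): δ = 125.98°  ·
  (0,2): δ = 77.94°  ·
  (0,3): δ = 12.92°  ✓
  (0,4): δ = 99.41°  ·
  (1,2): δ = 131.96°  ·
  (1,3): δ = 66.95°  ·
  (1,4): δ = 45.38°  ·
  (2,3): δ = 114.98°  ·
  (2,4): δ = 2.66°  ✓
  (3,4): δ = 67.67°  ·
antipodal pairs: 2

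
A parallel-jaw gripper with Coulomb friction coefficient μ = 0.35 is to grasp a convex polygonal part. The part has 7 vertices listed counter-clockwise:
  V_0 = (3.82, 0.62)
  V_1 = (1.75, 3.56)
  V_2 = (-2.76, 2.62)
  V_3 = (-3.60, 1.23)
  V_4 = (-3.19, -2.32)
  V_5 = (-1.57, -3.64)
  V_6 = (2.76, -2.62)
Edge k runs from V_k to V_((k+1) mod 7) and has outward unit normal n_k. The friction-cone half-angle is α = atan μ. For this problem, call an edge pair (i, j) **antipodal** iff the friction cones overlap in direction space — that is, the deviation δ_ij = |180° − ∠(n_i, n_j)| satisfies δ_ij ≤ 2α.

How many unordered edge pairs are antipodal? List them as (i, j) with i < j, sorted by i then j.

α = atan 0.35 = 19.29°;  2α = 38.58°
n_0 = (+0.8177, +0.5757)
n_1 = (-0.2040, +0.9790)
n_2 = (-0.8559, +0.5172)
n_3 = (-0.9934, -0.1147)
n_4 = (-0.6317, -0.7752)
n_5 = (+0.2293, -0.9734)
n_6 = (+0.9504, -0.3109)
  (0,1): δ = 113.38°  ·
  (0,2): δ = 66.29°  ·
  (0,3): δ = 28.56°  ✓
  (0,4): δ = 15.68°  ✓
  (0,5): δ = 68.11°  ·
  (0,6): δ = 126.74°  ·
  (1,2): δ = 132.92°  ·
  (1,3): δ = 95.19°  ·
  (1,4): δ = 50.95°  ·
  (1,5): δ = 1.48°  ✓
  (1,6): δ = 60.11°  ·
  (2,3): δ = 142.27°  ·
  (2,4): δ = 98.03°  ·
  (2,5): δ = 45.60°  ·
  (2,6): δ = 13.03°  ✓
  (3,4): δ = 135.76°  ·
  (3,5): δ = 83.33°  ·
  (3,6): δ = 24.70°  ✓
  (4,5): δ = 127.57°  ·
  (4,6): δ = 68.94°  ·
  (5,6): δ = 121.37°  ·
antipodal pairs: 5

count = 5; pairs: (0,3), (0,4), (1,5), (2,6), (3,6)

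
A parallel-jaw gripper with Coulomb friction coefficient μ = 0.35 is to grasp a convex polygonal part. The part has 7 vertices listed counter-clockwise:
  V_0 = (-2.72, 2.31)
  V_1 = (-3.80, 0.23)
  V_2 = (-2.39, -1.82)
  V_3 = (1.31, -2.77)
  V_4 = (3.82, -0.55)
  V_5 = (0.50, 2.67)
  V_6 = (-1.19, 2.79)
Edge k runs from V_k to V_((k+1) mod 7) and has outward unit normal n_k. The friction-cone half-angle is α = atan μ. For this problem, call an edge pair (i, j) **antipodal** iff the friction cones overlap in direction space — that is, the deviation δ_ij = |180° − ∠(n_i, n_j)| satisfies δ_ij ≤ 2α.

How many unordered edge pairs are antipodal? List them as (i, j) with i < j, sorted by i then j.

α = atan 0.35 = 19.29°;  2α = 38.58°
n_0 = (-0.8875, +0.4608)
n_1 = (-0.8239, -0.5667)
n_2 = (-0.2487, -0.9686)
n_3 = (+0.6625, -0.7491)
n_4 = (+0.6962, +0.7178)
n_5 = (+0.0708, +0.9975)
n_6 = (-0.2993, +0.9541)
  (0,1): δ = 118.04°  ·
  (0,2): δ = 76.96°  ·
  (0,3): δ = 21.07°  ✓
  (0,4): δ = 73.32°  ·
  (0,5): δ = 113.38°  ·
  (0,6): δ = 134.86°  ·
  (1,2): δ = 138.92°  ·
  (1,3): δ = 83.03°  ·
  (1,4): δ = 11.36°  ✓
  (1,5): δ = 51.42°  ·
  (1,6): δ = 72.90°  ·
  (2,3): δ = 124.11°  ·
  (2,4): δ = 29.72°  ✓
  (2,5): δ = 10.34°  ✓
  (2,6): δ = 31.82°  ✓
  (3,4): δ = 85.62°  ·
  (3,5): δ = 45.55°  ·
  (3,6): δ = 24.07°  ✓
  (4,5): δ = 139.94°  ·
  (4,6): δ = 118.46°  ·
  (5,6): δ = 158.52°  ·
antipodal pairs: 6

count = 6; pairs: (0,3), (1,4), (2,4), (2,5), (2,6), (3,6)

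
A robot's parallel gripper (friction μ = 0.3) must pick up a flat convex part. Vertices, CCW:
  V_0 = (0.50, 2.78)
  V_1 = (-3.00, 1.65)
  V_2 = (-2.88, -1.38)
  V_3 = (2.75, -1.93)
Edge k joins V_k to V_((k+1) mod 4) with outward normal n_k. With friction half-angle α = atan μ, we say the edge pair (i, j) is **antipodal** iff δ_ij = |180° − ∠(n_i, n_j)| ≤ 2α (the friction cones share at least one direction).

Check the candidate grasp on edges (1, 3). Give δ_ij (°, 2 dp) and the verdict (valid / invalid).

α = atan 0.3 = 16.70°;  2α = 33.40°
edge 1: e_1 = (+0.12, -3.03);  n_1 = (-0.9992, -0.0396)
edge 3: e_3 = (-2.25, +4.71);  n_3 = (+0.9023, +0.4310)
∠(n_1, n_3) = 156.73°
δ = |180° − 156.73°| = 23.27°
23.27° ≤ 2α = 33.40°  →  valid

δ = 23.27°, valid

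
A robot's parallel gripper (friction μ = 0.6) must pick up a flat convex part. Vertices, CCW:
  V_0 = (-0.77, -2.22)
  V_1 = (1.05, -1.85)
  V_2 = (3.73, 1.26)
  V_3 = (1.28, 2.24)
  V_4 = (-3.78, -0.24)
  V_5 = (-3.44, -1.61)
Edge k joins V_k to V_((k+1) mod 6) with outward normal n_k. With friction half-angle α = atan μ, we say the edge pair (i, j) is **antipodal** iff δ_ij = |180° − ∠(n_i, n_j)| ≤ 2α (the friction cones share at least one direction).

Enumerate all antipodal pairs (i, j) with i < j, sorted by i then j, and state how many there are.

count = 7; pairs: (0,2), (0,3), (1,3), (1,4), (2,4), (2,5), (3,5)

α = atan 0.6 = 30.96°;  2α = 61.93°
n_0 = (+0.1992, -0.9800)
n_1 = (+0.7575, -0.6528)
n_2 = (+0.3714, +0.9285)
n_3 = (-0.4401, +0.8979)
n_4 = (-0.9706, -0.2409)
n_5 = (-0.2227, -0.9749)
  (0,1): δ = 142.24°  ·
  (0,2): δ = 33.29°  ✓
  (0,3): δ = 14.62°  ✓
  (0,4): δ = 92.45°  ·
  (0,5): δ = 155.64°  ·
  (1,2): δ = 71.05°  ·
  (1,3): δ = 23.14°  ✓
  (1,4): δ = 54.69°  ✓
  (1,5): δ = 117.88°  ·
  (2,3): δ = 132.09°  ·
  (2,4): δ = 54.26°  ✓
  (2,5): δ = 8.93°  ✓
  (3,4): δ = 102.17°  ·
  (3,5): δ = 38.98°  ✓
  (4,5): δ = 116.81°  ·
antipodal pairs: 7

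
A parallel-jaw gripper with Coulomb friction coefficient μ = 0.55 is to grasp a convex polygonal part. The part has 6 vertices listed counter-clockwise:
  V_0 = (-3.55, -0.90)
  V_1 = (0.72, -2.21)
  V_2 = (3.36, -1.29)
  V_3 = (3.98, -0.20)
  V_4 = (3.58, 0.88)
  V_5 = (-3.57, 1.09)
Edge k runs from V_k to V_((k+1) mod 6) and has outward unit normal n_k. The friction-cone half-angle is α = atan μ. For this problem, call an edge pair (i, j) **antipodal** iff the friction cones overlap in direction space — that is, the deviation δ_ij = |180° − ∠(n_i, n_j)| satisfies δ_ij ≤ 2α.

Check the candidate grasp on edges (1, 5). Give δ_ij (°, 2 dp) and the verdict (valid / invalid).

δ = 71.36°, invalid

α = atan 0.55 = 28.81°;  2α = 57.62°
edge 1: e_1 = (+2.64, +0.92);  n_1 = (+0.3291, -0.9443)
edge 5: e_5 = (+0.02, -1.99);  n_5 = (-0.9999, -0.0100)
∠(n_1, n_5) = 108.64°
δ = |180° − 108.64°| = 71.36°
71.36° > 2α = 57.62°  →  invalid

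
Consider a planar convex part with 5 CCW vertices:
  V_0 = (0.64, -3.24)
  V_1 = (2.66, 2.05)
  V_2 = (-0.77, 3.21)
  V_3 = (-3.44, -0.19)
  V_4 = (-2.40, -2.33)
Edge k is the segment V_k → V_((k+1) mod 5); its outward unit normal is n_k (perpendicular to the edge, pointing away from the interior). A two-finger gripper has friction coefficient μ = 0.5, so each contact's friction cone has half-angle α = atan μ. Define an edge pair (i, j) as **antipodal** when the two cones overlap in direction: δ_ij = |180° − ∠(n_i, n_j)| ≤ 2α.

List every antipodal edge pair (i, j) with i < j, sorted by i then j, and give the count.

count = 4; pairs: (0,2), (0,3), (1,3), (1,4)

α = atan 0.5 = 26.57°;  2α = 53.13°
n_0 = (+0.9342, -0.3567)
n_1 = (+0.3204, +0.9473)
n_2 = (-0.7865, +0.6176)
n_3 = (-0.8994, -0.4371)
n_4 = (-0.2868, -0.9580)
  (0,1): δ = 87.79°  ·
  (0,2): δ = 17.24°  ✓
  (0,3): δ = 46.82°  ✓
  (0,4): δ = 94.23°  ·
  (1,2): δ = 109.46°  ·
  (1,3): δ = 45.40°  ✓
  (1,4): δ = 2.02°  ✓
  (2,3): δ = 115.94°  ·
  (2,4): δ = 68.52°  ·
  (3,4): δ = 132.58°  ·
antipodal pairs: 4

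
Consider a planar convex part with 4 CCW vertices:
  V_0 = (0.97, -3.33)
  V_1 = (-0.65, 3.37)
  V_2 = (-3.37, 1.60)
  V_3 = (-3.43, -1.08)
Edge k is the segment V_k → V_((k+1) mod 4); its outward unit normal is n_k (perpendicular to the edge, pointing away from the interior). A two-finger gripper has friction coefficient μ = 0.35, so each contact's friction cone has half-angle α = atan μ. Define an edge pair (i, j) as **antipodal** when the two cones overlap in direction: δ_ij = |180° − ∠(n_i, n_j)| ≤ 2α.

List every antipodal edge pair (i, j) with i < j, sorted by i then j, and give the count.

α = atan 0.35 = 19.29°;  2α = 38.58°
n_0 = (+0.9720, +0.2350)
n_1 = (-0.5454, +0.8382)
n_2 = (-0.9997, +0.0224)
n_3 = (-0.4553, -0.8903)
  (0,1): δ = 70.54°  ·
  (0,2): δ = 14.88°  ✓
  (0,3): δ = 49.32°  ·
  (1,2): δ = 124.34°  ·
  (1,3): δ = 60.14°  ·
  (2,3): δ = 115.80°  ·
antipodal pairs: 1

count = 1; pairs: (0,2)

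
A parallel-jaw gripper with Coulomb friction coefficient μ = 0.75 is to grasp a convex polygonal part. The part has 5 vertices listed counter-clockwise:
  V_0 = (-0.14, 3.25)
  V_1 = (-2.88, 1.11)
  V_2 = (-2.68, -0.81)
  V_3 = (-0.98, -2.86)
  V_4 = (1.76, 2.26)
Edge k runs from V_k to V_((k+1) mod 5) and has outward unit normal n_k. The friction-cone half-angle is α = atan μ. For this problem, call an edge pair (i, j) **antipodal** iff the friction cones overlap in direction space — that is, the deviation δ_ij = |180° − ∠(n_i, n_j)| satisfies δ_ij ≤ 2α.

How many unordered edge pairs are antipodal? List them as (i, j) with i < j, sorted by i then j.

α = atan 0.75 = 36.87°;  2α = 73.74°
n_0 = (-0.6155, +0.7881)
n_1 = (-0.9946, -0.1036)
n_2 = (-0.7698, -0.6383)
n_3 = (+0.8817, -0.4718)
n_4 = (+0.4621, +0.8868)
  (0,1): δ = 122.04°  ·
  (0,2): δ = 88.32°  ·
  (0,3): δ = 23.86°  ✓
  (0,4): δ = 114.49°  ·
  (1,2): δ = 146.28°  ·
  (1,3): δ = 34.10°  ✓
  (1,4): δ = 56.53°  ✓
  (2,3): δ = 67.82°  ✓
  (2,4): δ = 22.81°  ✓
  (3,4): δ = 89.37°  ·
antipodal pairs: 5

count = 5; pairs: (0,3), (1,3), (1,4), (2,3), (2,4)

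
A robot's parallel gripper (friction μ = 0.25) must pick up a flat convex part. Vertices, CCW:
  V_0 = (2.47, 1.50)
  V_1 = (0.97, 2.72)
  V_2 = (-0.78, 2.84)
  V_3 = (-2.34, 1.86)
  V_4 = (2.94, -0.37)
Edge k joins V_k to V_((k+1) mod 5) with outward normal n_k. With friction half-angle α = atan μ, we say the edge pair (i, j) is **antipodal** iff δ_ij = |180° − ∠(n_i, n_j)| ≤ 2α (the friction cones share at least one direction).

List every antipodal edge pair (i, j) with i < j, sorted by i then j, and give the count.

count = 2; pairs: (0,3), (1,3)

α = atan 0.25 = 14.04°;  2α = 28.07°
n_0 = (+0.6310, +0.7758)
n_1 = (+0.0684, +0.9977)
n_2 = (-0.5319, +0.8468)
n_3 = (-0.3891, -0.9212)
n_4 = (+0.9698, +0.2438)
  (0,1): δ = 144.80°  ·
  (0,2): δ = 108.74°  ·
  (0,3): δ = 16.23°  ✓
  (0,4): δ = 143.23°  ·
  (1,2): δ = 143.94°  ·
  (1,3): δ = 18.97°  ✓
  (1,4): δ = 108.03°  ·
  (2,3): δ = 55.03°  ·
  (2,4): δ = 71.97°  ·
  (3,4): δ = 52.99°  ·
antipodal pairs: 2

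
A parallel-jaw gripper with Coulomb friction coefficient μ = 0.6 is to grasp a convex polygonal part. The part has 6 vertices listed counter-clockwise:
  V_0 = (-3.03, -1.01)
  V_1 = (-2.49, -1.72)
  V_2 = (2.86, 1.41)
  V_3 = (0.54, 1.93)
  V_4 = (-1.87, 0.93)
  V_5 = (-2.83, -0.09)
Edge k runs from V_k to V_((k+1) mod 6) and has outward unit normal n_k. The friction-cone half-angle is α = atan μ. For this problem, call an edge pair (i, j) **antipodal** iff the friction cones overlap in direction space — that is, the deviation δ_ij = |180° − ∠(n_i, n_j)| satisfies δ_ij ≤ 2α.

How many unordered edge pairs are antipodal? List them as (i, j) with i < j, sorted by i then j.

α = atan 0.6 = 30.96°;  2α = 61.93°
n_0 = (-0.7959, -0.6054)
n_1 = (+0.5050, -0.8631)
n_2 = (+0.2187, +0.9758)
n_3 = (-0.3833, +0.9236)
n_4 = (-0.7282, +0.6854)
n_5 = (-0.9772, +0.2124)
  (0,1): δ = 96.93°  ·
  (0,2): δ = 40.11°  ✓
  (0,3): δ = 75.28°  ·
  (0,4): δ = 99.48°  ·
  (0,5): δ = 130.48°  ·
  (1,2): δ = 42.96°  ✓
  (1,3): δ = 7.79°  ✓
  (1,4): δ = 16.41°  ✓
  (1,5): δ = 47.41°  ✓
  (2,3): δ = 144.83°  ·
  (2,4): δ = 120.63°  ·
  (2,5): δ = 89.63°  ·
  (3,4): δ = 155.80°  ·
  (3,5): δ = 124.80°  ·
  (4,5): δ = 149.00°  ·
antipodal pairs: 5

count = 5; pairs: (0,2), (1,2), (1,3), (1,4), (1,5)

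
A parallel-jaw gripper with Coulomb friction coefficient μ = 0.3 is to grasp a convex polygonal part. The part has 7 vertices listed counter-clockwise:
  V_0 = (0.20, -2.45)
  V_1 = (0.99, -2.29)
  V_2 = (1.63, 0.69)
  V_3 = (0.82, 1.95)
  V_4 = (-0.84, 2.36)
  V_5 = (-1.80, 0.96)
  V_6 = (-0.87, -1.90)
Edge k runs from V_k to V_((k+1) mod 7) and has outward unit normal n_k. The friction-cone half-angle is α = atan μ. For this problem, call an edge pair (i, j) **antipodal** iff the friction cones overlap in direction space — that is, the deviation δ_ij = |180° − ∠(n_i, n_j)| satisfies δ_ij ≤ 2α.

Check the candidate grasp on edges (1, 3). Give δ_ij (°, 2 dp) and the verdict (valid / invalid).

α = atan 0.3 = 16.70°;  2α = 33.40°
edge 1: e_1 = (+0.64, +2.98);  n_1 = (+0.9777, -0.2100)
edge 3: e_3 = (-1.66, +0.41);  n_3 = (+0.2398, +0.9708)
∠(n_1, n_3) = 88.25°
δ = |180° − 88.25°| = 91.75°
91.75° > 2α = 33.40°  →  invalid

δ = 91.75°, invalid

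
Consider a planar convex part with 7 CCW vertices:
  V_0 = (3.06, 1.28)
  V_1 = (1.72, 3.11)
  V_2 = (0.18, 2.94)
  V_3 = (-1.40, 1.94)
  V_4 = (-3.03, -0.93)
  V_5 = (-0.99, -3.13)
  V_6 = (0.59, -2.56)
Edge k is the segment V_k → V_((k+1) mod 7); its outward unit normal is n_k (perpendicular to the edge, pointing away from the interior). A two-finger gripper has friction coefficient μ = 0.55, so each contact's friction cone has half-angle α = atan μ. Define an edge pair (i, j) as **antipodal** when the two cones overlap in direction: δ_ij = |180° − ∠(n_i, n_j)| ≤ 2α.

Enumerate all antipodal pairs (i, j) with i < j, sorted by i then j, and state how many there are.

count = 8; pairs: (0,4), (1,4), (1,5), (1,6), (2,5), (2,6), (3,5), (3,6)

α = atan 0.55 = 28.81°;  2α = 57.62°
n_0 = (+0.8068, +0.5908)
n_1 = (-0.1097, +0.9940)
n_2 = (-0.5348, +0.8450)
n_3 = (-0.8695, +0.4939)
n_4 = (-0.7333, -0.6799)
n_5 = (+0.3394, -0.9407)
n_6 = (+0.8410, -0.5410)
  (0,1): δ = 119.91°  ·
  (0,2): δ = 93.88°  ·
  (0,3): δ = 65.81°  ·
  (0,4): δ = 6.63°  ✓
  (0,5): δ = 73.62°  ·
  (0,6): δ = 111.04°  ·
  (1,2): δ = 153.97°  ·
  (1,3): δ = 125.89°  ·
  (1,4): δ = 53.46°  ✓
  (1,5): δ = 13.54°  ✓
  (1,6): δ = 50.95°  ✓
  (2,3): δ = 151.92°  ·
  (2,4): δ = 79.49°  ·
  (2,5): δ = 12.49°  ✓
  (2,6): δ = 24.92°  ✓
  (3,4): δ = 107.57°  ·
  (3,5): δ = 40.57°  ✓
  (3,6): δ = 3.16°  ✓
  (4,5): δ = 113.00°  ·
  (4,6): δ = 75.59°  ·
  (5,6): δ = 142.59°  ·
antipodal pairs: 8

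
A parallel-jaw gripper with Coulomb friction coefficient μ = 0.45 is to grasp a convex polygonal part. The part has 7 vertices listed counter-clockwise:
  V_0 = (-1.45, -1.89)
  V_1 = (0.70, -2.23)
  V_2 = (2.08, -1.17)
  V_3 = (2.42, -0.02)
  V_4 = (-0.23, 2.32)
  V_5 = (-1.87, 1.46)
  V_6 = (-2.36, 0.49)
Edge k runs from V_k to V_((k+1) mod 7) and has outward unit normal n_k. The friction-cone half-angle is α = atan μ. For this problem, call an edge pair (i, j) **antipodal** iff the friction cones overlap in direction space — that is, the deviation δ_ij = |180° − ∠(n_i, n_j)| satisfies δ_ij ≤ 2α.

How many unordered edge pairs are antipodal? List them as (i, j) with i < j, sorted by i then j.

count = 8; pairs: (0,3), (0,4), (1,4), (1,5), (2,4), (2,5), (2,6), (3,6)

α = atan 0.45 = 24.23°;  2α = 48.46°
n_0 = (-0.1562, -0.9877)
n_1 = (+0.6092, -0.7931)
n_2 = (+0.9590, -0.2835)
n_3 = (+0.6619, +0.7496)
n_4 = (-0.4644, +0.8856)
n_5 = (-0.8926, +0.4509)
n_6 = (-0.9341, -0.3571)
  (0,1): δ = 133.49°  ·
  (0,2): δ = 97.48°  ·
  (0,3): δ = 32.46°  ✓
  (0,4): δ = 36.66°  ✓
  (0,5): δ = 72.19°  ·
  (0,6): δ = 119.91°  ·
  (1,2): δ = 144.00°  ·
  (1,3): δ = 78.97°  ·
  (1,4): δ = 9.86°  ✓
  (1,5): δ = 25.67°  ✓
  (1,6): δ = 73.40°  ·
  (2,3): δ = 114.97°  ·
  (2,4): δ = 45.86°  ✓
  (2,5): δ = 10.33°  ✓
  (2,6): δ = 37.39°  ✓
  (3,4): δ = 110.88°  ·
  (3,5): δ = 75.36°  ·
  (3,6): δ = 27.63°  ✓
  (4,5): δ = 144.47°  ·
  (4,6): δ = 96.75°  ·
  (5,6): δ = 132.27°  ·
antipodal pairs: 8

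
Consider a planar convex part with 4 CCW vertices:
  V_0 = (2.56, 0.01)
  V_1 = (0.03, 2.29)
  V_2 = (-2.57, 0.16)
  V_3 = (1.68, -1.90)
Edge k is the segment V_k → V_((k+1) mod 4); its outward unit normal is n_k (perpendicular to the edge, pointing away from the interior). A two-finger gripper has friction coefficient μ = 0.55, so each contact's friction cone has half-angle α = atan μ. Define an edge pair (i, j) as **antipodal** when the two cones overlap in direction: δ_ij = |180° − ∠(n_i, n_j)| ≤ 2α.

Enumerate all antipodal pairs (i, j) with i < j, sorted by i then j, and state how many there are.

count = 2; pairs: (0,2), (1,3)

α = atan 0.55 = 28.81°;  2α = 57.62°
n_0 = (+0.6695, +0.7429)
n_1 = (-0.6337, +0.7736)
n_2 = (-0.4362, -0.8999)
n_3 = (+0.9082, -0.4185)
  (0,1): δ = 98.65°  ·
  (0,2): δ = 16.16°  ✓
  (0,3): δ = 107.29°  ·
  (1,2): δ = 65.19°  ·
  (1,3): δ = 25.94°  ✓
  (2,3): δ = 88.88°  ·
antipodal pairs: 2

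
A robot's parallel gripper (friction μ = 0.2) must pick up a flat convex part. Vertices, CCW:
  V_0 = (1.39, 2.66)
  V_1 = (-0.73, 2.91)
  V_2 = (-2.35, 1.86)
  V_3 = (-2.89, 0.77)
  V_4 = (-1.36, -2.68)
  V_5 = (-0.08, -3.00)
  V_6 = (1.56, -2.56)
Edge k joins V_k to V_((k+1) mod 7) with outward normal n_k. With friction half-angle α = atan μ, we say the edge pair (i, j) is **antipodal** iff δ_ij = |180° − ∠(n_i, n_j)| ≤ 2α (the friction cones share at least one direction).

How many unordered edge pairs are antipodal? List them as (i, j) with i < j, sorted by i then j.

count = 4; pairs: (0,4), (0,5), (1,5), (3,6)

α = atan 0.2 = 11.31°;  2α = 22.62°
n_0 = (+0.1171, +0.9931)
n_1 = (-0.5439, +0.8392)
n_2 = (-0.8961, +0.4439)
n_3 = (-0.9141, -0.4054)
n_4 = (-0.2425, -0.9701)
n_5 = (+0.2591, -0.9658)
n_6 = (+0.9995, +0.0325)
  (0,1): δ = 140.33°  ·
  (0,2): δ = 109.63°  ·
  (0,3): δ = 59.36°  ·
  (0,4): δ = 7.31°  ✓
  (0,5): δ = 21.74°  ✓
  (0,6): δ = 98.59°  ·
  (1,2): δ = 149.30°  ·
  (1,3): δ = 99.03°  ·
  (1,4): δ = 46.99°  ·
  (1,5): δ = 17.93°  ✓
  (1,6): δ = 58.92°  ·
  (2,3): δ = 129.73°  ·
  (2,4): δ = 77.68°  ·
  (2,5): δ = 48.63°  ·
  (2,6): δ = 28.22°  ·
  (3,4): δ = 127.95°  ·
  (3,5): δ = 98.90°  ·
  (3,6): δ = 22.05°  ✓
  (4,5): δ = 150.95°  ·
  (4,6): δ = 74.10°  ·
  (5,6): δ = 103.15°  ·
antipodal pairs: 4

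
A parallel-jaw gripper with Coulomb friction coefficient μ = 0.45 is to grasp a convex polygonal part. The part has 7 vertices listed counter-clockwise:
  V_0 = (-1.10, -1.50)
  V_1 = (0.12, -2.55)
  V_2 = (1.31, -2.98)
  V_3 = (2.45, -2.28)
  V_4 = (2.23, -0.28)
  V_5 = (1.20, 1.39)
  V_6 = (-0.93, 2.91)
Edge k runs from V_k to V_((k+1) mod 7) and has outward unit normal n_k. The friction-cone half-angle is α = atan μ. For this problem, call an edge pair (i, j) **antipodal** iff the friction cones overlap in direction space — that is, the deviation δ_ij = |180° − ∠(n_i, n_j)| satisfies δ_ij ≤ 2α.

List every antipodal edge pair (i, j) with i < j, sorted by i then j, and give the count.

count = 7; pairs: (0,3), (0,4), (0,5), (1,4), (1,5), (3,6), (4,6)

α = atan 0.45 = 24.23°;  2α = 48.46°
n_0 = (-0.6523, -0.7579)
n_1 = (-0.3398, -0.9405)
n_2 = (+0.5233, -0.8522)
n_3 = (+0.9940, +0.1093)
n_4 = (+0.8511, +0.5250)
n_5 = (+0.5809, +0.8140)
n_6 = (-0.9993, +0.0385)
  (0,1): δ = 159.15°  ·
  (0,2): δ = 107.73°  ·
  (0,3): δ = 43.01°  ✓
  (0,4): δ = 17.62°  ✓
  (0,5): δ = 5.20°  ✓
  (0,6): δ = 128.51°  ·
  (1,2): δ = 128.58°  ·
  (1,3): δ = 63.86°  ·
  (1,4): δ = 38.47°  ✓
  (1,5): δ = 15.65°  ✓
  (1,6): δ = 107.66°  ·
  (2,3): δ = 115.27°  ·
  (2,4): δ = 89.89°  ·
  (2,5): δ = 67.06°  ·
  (2,6): δ = 56.24°  ·
  (3,4): δ = 154.61°  ·
  (3,5): δ = 131.79°  ·
  (3,6): δ = 8.48°  ✓
  (4,5): δ = 157.18°  ·
  (4,6): δ = 33.87°  ✓
  (5,6): δ = 56.70°  ·
antipodal pairs: 7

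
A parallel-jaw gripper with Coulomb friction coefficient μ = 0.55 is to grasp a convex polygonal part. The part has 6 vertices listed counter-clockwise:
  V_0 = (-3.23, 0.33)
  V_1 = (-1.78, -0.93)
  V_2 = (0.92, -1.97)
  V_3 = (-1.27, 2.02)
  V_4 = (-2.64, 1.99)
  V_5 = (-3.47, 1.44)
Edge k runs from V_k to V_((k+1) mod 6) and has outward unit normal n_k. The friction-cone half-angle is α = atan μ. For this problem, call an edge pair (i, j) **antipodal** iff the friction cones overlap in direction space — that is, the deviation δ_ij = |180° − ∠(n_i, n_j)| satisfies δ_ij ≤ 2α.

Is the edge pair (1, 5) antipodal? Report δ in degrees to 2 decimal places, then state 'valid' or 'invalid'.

α = atan 0.55 = 28.81°;  2α = 57.62°
edge 1: e_1 = (+2.70, -1.04);  n_1 = (-0.3594, -0.9332)
edge 5: e_5 = (+0.24, -1.11);  n_5 = (-0.9774, -0.2113)
∠(n_1, n_5) = 56.73°
δ = |180° − 56.73°| = 123.27°
123.27° > 2α = 57.62°  →  invalid

δ = 123.27°, invalid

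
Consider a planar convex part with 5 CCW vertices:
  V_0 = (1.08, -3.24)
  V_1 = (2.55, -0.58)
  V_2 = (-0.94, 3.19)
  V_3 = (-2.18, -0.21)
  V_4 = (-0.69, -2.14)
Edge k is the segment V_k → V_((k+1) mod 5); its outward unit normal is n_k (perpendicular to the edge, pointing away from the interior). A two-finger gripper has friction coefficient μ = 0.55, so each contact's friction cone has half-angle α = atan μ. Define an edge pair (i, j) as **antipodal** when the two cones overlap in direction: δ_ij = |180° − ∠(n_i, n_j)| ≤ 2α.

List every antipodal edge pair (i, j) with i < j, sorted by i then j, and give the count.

α = atan 0.55 = 28.81°;  2α = 57.62°
n_0 = (+0.8752, -0.4837)
n_1 = (+0.7338, +0.6793)
n_2 = (-0.9395, +0.3426)
n_3 = (-0.7916, -0.6111)
n_4 = (-0.5278, -0.8493)
  (0,1): δ = 108.28°  ·
  (0,2): δ = 8.89°  ✓
  (0,3): δ = 66.60°  ·
  (0,4): δ = 87.07°  ·
  (1,2): δ = 62.83°  ·
  (1,3): δ = 5.12°  ✓
  (1,4): δ = 15.35°  ✓
  (2,3): δ = 122.29°  ·
  (2,4): δ = 101.82°  ·
  (3,4): δ = 159.53°  ·
antipodal pairs: 3

count = 3; pairs: (0,2), (1,3), (1,4)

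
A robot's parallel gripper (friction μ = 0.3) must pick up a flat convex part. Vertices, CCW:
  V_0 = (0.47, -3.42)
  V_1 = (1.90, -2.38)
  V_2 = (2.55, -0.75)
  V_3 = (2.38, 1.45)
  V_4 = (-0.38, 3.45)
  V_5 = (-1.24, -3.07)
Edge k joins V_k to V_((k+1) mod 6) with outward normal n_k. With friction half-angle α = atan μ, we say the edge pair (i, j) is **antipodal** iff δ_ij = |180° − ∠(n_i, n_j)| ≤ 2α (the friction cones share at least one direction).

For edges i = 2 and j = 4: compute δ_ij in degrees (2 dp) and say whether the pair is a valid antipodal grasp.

δ = 11.93°, valid

α = atan 0.3 = 16.70°;  2α = 33.40°
edge 2: e_2 = (-0.17, +2.20);  n_2 = (+0.9970, +0.0770)
edge 4: e_4 = (-0.86, -6.52);  n_4 = (-0.9914, +0.1308)
∠(n_2, n_4) = 168.07°
δ = |180° − 168.07°| = 11.93°
11.93° ≤ 2α = 33.40°  →  valid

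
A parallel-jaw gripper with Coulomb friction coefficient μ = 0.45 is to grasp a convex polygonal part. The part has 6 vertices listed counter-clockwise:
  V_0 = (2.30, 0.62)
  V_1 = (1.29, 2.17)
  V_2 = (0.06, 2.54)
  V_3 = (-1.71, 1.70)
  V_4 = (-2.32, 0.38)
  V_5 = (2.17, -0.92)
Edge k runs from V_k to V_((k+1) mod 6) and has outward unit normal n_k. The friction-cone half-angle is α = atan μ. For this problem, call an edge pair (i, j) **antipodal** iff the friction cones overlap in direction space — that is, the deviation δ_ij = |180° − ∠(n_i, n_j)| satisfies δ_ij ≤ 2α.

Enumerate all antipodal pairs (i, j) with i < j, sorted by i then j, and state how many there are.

α = atan 0.45 = 24.23°;  2α = 48.46°
n_0 = (+0.8378, +0.5459)
n_1 = (+0.2881, +0.9576)
n_2 = (-0.4287, +0.9034)
n_3 = (-0.9078, +0.4195)
n_4 = (-0.2781, -0.9605)
n_5 = (+0.9965, -0.0841)
  (0,1): δ = 139.83°  ·
  (0,2): δ = 97.70°  ·
  (0,3): δ = 57.89°  ·
  (0,4): δ = 40.76°  ✓
  (0,5): δ = 142.09°  ·
  (1,2): δ = 137.87°  ·
  (1,3): δ = 98.06°  ·
  (1,4): δ = 0.59°  ✓
  (1,5): δ = 101.92°  ·
  (2,3): δ = 140.19°  ·
  (2,4): δ = 41.54°  ✓
  (2,5): δ = 59.79°  ·
  (3,4): δ = 81.34°  ·
  (3,5): δ = 19.98°  ✓
  (4,5): δ = 78.68°  ·
antipodal pairs: 4

count = 4; pairs: (0,4), (1,4), (2,4), (3,5)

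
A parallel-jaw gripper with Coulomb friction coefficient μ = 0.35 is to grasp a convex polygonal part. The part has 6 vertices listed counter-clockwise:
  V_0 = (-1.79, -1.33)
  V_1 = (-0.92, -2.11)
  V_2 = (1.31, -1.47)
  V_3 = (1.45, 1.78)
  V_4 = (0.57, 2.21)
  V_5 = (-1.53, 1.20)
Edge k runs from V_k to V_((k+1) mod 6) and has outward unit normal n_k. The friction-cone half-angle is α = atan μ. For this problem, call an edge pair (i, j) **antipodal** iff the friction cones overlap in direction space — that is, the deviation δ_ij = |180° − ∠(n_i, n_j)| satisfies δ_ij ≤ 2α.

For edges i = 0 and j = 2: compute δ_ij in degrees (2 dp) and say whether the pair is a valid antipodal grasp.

α = atan 0.35 = 19.29°;  2α = 38.58°
edge 0: e_0 = (+0.87, -0.78);  n_0 = (-0.6675, -0.7446)
edge 2: e_2 = (+0.14, +3.25);  n_2 = (+0.9991, -0.0430)
∠(n_0, n_2) = 129.41°
δ = |180° − 129.41°| = 50.59°
50.59° > 2α = 38.58°  →  invalid

δ = 50.59°, invalid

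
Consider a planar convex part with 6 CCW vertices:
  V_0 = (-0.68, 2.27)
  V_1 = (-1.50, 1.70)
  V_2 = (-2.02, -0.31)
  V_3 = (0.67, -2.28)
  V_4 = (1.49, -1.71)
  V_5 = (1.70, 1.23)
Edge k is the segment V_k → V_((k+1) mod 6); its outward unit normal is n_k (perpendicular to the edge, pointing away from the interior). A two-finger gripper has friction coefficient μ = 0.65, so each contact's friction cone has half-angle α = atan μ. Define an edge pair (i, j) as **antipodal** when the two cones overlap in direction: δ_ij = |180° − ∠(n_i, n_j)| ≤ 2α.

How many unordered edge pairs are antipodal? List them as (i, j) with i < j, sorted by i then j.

α = atan 0.65 = 33.02°;  2α = 66.05°
n_0 = (-0.5708, +0.8211)
n_1 = (-0.9681, +0.2505)
n_2 = (-0.5908, -0.8068)
n_3 = (+0.5708, -0.8211)
n_4 = (+0.9975, -0.0712)
n_5 = (+0.4004, +0.9163)
  (0,1): δ = 139.31°  ·
  (0,2): δ = 71.02°  ·
  (0,3): δ = 0.00°  ✓
  (0,4): δ = 51.11°  ✓
  (0,5): δ = 121.59°  ·
  (1,2): δ = 111.71°  ·
  (1,3): δ = 40.69°  ✓
  (1,4): δ = 10.42°  ✓
  (1,5): δ = 80.90°  ·
  (2,3): δ = 108.98°  ·
  (2,4): δ = 57.87°  ✓
  (2,5): δ = 12.61°  ✓
  (3,4): δ = 128.89°  ·
  (3,5): δ = 58.41°  ✓
  (4,5): δ = 109.52°  ·
antipodal pairs: 7

count = 7; pairs: (0,3), (0,4), (1,3), (1,4), (2,4), (2,5), (3,5)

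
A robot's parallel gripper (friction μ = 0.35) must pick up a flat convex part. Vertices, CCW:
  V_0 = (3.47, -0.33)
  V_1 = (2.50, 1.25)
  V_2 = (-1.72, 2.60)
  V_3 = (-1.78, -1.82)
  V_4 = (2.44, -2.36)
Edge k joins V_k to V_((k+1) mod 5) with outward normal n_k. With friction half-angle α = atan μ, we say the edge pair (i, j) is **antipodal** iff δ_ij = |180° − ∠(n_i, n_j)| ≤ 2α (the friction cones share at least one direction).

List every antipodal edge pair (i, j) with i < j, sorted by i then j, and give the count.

α = atan 0.35 = 19.29°;  2α = 38.58°
n_0 = (+0.8522, +0.5232)
n_1 = (+0.3047, +0.9525)
n_2 = (-0.9999, +0.0136)
n_3 = (-0.1269, -0.9919)
n_4 = (+0.8918, -0.4525)
  (0,1): δ = 139.29°  ·
  (0,2): δ = 32.32°  ✓
  (0,3): δ = 51.16°  ·
  (0,4): δ = 121.55°  ·
  (1,2): δ = 73.04°  ·
  (1,3): δ = 10.45°  ✓
  (1,4): δ = 80.84°  ·
  (2,3): δ = 96.51°  ·
  (2,4): δ = 26.13°  ✓
  (3,4): δ = 109.61°  ·
antipodal pairs: 3

count = 3; pairs: (0,2), (1,3), (2,4)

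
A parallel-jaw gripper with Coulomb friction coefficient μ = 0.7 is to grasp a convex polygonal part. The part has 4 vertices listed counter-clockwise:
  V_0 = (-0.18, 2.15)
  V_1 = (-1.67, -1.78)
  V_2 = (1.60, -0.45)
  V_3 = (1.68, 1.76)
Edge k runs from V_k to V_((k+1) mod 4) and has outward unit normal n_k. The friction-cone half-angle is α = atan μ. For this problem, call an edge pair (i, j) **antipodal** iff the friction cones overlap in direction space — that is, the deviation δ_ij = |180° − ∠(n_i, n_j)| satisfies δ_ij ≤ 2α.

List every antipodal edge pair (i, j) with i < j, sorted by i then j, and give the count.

count = 3; pairs: (0,1), (0,2), (1,3)

α = atan 0.7 = 34.99°;  2α = 69.98°
n_0 = (-0.9351, +0.3545)
n_1 = (+0.3768, -0.9263)
n_2 = (+0.9993, -0.0362)
n_3 = (+0.2052, +0.9787)
  (0,1): δ = 47.10°  ✓
  (0,2): δ = 18.69°  ✓
  (0,3): δ = 98.92°  ·
  (1,2): δ = 114.21°  ·
  (1,3): δ = 33.98°  ✓
  (2,3): δ = 99.77°  ·
antipodal pairs: 3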